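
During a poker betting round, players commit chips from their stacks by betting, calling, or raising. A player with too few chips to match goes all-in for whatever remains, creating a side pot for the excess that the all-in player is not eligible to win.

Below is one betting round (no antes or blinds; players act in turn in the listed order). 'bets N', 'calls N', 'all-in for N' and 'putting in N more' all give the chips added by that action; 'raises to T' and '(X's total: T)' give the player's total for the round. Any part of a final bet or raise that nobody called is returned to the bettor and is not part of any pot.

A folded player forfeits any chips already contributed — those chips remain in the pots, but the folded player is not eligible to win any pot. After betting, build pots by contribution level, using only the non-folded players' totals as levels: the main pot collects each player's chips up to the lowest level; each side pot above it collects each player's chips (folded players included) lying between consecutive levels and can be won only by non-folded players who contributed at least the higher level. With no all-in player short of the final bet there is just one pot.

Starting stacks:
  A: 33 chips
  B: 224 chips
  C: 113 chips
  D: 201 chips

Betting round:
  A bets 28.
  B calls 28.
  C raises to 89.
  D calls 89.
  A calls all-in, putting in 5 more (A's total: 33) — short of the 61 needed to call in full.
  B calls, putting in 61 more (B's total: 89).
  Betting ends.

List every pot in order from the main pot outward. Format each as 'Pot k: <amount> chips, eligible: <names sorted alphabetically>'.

Contributions: A=33, B=89, C=89, D=89
Pot levels (distinct totals of non-folded players): 33, 89
Layer 1-33: 33 each from A, B, C, D = 33*4 = 132 chips; eligible A, B, C, D
Layer 34-89: 56 each from B, C, D = 56*3 = 168 chips; eligible B, C, D

Pot 1: 132 chips, eligible: A, B, C, D
Pot 2: 168 chips, eligible: B, C, D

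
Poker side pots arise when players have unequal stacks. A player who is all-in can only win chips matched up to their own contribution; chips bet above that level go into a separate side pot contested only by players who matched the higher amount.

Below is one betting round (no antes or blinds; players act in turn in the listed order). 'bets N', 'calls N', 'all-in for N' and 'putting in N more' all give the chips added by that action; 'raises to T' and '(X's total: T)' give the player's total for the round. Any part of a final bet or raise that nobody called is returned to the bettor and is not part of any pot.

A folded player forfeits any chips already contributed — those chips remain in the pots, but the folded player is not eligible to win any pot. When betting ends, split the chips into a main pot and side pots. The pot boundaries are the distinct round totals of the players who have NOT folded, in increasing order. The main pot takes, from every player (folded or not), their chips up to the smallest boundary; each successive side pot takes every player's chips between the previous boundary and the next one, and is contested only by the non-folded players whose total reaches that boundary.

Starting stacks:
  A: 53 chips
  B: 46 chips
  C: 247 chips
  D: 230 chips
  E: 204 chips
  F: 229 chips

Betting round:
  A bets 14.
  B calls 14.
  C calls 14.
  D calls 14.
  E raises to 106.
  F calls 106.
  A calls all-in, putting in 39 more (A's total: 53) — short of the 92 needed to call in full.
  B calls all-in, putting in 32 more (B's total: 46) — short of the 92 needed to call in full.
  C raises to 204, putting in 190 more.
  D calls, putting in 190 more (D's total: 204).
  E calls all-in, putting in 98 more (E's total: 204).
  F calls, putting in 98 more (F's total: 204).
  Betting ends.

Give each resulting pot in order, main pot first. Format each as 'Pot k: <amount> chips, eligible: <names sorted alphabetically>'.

Pot 1: 276 chips, eligible: A, B, C, D, E, F
Pot 2: 35 chips, eligible: A, C, D, E, F
Pot 3: 604 chips, eligible: C, D, E, F

Derivation:
Contributions: A=53, B=46, C=204, D=204, E=204, F=204
Pot levels (distinct totals of non-folded players): 46, 53, 204
Layer 1-46: 46 each from A, B, C, D, E, F = 46*6 = 276 chips; eligible A, B, C, D, E, F
Layer 47-53: 7 each from A, C, D, E, F = 7*5 = 35 chips; eligible A, C, D, E, F
Layer 54-204: 151 each from C, D, E, F = 151*4 = 604 chips; eligible C, D, E, F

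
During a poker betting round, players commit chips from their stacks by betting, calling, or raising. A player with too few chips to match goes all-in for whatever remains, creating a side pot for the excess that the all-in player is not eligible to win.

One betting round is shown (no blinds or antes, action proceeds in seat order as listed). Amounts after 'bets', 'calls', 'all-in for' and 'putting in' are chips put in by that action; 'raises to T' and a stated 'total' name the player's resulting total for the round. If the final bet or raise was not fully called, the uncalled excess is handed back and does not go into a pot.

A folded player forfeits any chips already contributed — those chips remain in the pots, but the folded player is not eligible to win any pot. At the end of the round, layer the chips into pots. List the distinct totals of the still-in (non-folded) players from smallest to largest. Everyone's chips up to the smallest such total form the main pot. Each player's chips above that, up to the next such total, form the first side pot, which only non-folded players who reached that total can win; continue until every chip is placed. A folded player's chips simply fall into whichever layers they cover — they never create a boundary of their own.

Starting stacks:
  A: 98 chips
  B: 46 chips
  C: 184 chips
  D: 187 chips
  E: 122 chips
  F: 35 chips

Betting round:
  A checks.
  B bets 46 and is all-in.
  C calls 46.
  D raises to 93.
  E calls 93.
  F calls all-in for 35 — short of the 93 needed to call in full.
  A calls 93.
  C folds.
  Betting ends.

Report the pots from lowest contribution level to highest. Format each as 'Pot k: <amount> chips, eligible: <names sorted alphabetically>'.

Pot 1: 210 chips, eligible: A, B, D, E, F
Pot 2: 55 chips, eligible: A, B, D, E
Pot 3: 141 chips, eligible: A, D, E

Derivation:
Contributions: A=93, B=46, C=46, D=93, E=93, F=35
Folded: C
Pot levels (distinct totals of non-folded players): 35, 46, 93
Layer 1-35: 35 each from A, B, C, D, E, F = 35*6 = 210 chips; eligible A, B, D, E, F
Layer 36-46: 11 each from A, B, C, D, E = 11*5 = 55 chips; eligible A, B, D, E
Layer 47-93: 47 each from A, D, E = 47*3 = 141 chips; eligible A, D, E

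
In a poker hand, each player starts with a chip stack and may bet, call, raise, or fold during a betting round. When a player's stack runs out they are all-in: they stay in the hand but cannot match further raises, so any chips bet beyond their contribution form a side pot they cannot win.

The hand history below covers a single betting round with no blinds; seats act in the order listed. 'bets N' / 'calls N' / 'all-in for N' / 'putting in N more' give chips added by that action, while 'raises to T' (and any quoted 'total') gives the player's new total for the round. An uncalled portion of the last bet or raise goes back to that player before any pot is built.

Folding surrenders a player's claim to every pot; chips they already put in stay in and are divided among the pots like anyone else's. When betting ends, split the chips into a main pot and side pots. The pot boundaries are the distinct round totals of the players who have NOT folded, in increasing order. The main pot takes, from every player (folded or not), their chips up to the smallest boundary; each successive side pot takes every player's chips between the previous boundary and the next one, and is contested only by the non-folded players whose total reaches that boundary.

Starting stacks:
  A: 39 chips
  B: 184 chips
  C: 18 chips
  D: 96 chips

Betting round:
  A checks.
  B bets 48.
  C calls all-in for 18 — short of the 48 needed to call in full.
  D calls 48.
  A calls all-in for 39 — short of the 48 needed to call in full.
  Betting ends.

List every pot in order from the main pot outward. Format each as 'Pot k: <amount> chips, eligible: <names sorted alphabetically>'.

Pot 1: 72 chips, eligible: A, B, C, D
Pot 2: 63 chips, eligible: A, B, D
Pot 3: 18 chips, eligible: B, D

Derivation:
Contributions: A=39, B=48, C=18, D=48
Pot levels (distinct totals of non-folded players): 18, 39, 48
Layer 1-18: 18 each from A, B, C, D = 18*4 = 72 chips; eligible A, B, C, D
Layer 19-39: 21 each from A, B, D = 21*3 = 63 chips; eligible A, B, D
Layer 40-48: 9 each from B, D = 9*2 = 18 chips; eligible B, D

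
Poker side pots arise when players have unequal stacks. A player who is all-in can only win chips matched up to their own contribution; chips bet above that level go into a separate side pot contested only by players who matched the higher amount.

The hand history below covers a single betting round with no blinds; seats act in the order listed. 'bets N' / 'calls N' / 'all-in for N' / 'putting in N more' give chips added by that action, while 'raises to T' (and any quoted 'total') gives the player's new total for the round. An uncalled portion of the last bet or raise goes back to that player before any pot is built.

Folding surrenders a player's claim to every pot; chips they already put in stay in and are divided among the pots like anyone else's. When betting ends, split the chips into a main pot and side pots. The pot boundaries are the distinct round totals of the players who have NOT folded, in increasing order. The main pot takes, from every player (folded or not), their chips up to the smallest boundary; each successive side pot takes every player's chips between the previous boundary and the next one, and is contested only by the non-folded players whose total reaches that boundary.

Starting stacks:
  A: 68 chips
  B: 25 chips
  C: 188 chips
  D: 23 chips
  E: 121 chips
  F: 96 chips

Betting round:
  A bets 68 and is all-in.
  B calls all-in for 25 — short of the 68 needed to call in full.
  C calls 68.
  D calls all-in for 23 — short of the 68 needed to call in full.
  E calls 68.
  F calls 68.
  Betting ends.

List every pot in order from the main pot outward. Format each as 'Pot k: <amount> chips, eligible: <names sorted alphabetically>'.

Contributions: A=68, B=25, C=68, D=23, E=68, F=68
Pot levels (distinct totals of non-folded players): 23, 25, 68
Layer 1-23: 23 each from A, B, C, D, E, F = 23*6 = 138 chips; eligible A, B, C, D, E, F
Layer 24-25: 2 each from A, B, C, E, F = 2*5 = 10 chips; eligible A, B, C, E, F
Layer 26-68: 43 each from A, C, E, F = 43*4 = 172 chips; eligible A, C, E, F

Pot 1: 138 chips, eligible: A, B, C, D, E, F
Pot 2: 10 chips, eligible: A, B, C, E, F
Pot 3: 172 chips, eligible: A, C, E, F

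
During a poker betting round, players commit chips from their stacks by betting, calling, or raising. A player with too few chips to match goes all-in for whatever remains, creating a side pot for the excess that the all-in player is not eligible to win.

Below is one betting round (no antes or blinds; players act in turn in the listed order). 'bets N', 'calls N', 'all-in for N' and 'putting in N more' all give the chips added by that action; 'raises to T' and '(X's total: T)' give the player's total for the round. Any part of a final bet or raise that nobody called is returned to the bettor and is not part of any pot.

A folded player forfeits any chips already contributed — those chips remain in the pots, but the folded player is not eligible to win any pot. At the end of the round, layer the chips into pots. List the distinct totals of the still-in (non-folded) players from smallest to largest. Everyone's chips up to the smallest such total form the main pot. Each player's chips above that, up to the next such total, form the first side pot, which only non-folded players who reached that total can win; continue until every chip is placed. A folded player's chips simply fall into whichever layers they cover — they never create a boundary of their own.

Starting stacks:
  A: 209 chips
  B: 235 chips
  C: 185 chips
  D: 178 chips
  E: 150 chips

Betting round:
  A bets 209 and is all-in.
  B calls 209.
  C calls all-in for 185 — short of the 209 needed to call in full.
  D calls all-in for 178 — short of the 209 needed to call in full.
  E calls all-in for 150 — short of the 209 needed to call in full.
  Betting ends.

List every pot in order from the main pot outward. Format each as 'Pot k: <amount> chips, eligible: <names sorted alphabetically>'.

Contributions: A=209, B=209, C=185, D=178, E=150
Pot levels (distinct totals of non-folded players): 150, 178, 185, 209
Layer 1-150: 150 each from A, B, C, D, E = 150*5 = 750 chips; eligible A, B, C, D, E
Layer 151-178: 28 each from A, B, C, D = 28*4 = 112 chips; eligible A, B, C, D
Layer 179-185: 7 each from A, B, C = 7*3 = 21 chips; eligible A, B, C
Layer 186-209: 24 each from A, B = 24*2 = 48 chips; eligible A, B

Pot 1: 750 chips, eligible: A, B, C, D, E
Pot 2: 112 chips, eligible: A, B, C, D
Pot 3: 21 chips, eligible: A, B, C
Pot 4: 48 chips, eligible: A, B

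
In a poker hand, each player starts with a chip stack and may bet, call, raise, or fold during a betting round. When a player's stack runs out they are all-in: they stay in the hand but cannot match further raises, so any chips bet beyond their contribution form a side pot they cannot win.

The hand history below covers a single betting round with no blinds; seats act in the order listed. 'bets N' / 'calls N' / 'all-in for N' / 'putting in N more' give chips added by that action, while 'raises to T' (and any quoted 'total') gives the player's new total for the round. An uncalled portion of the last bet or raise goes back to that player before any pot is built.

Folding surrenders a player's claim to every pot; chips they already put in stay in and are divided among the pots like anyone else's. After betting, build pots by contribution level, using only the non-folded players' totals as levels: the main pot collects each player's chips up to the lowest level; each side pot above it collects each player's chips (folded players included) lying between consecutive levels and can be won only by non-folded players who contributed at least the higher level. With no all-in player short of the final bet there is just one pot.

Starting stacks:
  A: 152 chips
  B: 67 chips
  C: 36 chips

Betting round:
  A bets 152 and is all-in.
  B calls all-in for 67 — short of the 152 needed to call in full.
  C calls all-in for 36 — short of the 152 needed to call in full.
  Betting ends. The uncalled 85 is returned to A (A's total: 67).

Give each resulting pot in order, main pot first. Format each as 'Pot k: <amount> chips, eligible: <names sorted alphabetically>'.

Contributions (after 85 returned to A): A=67, B=67, C=36
Pot levels (distinct totals of non-folded players): 36, 67
Layer 1-36: 36 each from A, B, C = 36*3 = 108 chips; eligible A, B, C
Layer 37-67: 31 each from A, B = 31*2 = 62 chips; eligible A, B

Pot 1: 108 chips, eligible: A, B, C
Pot 2: 62 chips, eligible: A, B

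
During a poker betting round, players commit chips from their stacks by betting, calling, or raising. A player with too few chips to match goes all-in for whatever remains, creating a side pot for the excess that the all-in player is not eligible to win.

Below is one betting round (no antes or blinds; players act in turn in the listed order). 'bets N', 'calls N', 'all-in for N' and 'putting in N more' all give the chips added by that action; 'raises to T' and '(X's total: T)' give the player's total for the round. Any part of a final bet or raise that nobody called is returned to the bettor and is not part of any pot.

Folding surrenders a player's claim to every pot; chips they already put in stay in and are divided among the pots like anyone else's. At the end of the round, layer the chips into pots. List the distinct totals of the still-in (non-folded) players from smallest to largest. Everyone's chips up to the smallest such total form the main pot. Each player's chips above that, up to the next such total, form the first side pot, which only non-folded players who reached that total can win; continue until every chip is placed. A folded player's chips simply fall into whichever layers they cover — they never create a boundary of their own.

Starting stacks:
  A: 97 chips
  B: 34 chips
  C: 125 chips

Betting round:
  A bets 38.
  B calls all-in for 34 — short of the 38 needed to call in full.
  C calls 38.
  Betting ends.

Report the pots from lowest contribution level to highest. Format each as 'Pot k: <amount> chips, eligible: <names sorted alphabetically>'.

Pot 1: 102 chips, eligible: A, B, C
Pot 2: 8 chips, eligible: A, C

Derivation:
Contributions: A=38, B=34, C=38
Pot levels (distinct totals of non-folded players): 34, 38
Layer 1-34: 34 each from A, B, C = 34*3 = 102 chips; eligible A, B, C
Layer 35-38: 4 each from A, C = 4*2 = 8 chips; eligible A, C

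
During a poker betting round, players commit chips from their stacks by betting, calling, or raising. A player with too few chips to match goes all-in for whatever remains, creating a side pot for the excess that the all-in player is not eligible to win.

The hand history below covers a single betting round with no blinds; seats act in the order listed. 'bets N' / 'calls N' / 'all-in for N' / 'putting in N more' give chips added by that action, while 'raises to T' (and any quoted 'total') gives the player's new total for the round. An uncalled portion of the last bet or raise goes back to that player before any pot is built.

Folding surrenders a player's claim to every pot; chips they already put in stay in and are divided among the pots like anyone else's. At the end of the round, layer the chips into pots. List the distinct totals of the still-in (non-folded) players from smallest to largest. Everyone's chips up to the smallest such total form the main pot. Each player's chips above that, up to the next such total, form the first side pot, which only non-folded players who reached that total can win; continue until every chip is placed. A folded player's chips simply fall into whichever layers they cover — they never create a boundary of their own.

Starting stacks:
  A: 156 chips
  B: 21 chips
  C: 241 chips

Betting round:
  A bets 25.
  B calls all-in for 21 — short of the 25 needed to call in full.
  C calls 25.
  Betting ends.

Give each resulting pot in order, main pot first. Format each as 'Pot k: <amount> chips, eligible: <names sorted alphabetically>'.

Contributions: A=25, B=21, C=25
Pot levels (distinct totals of non-folded players): 21, 25
Layer 1-21: 21 each from A, B, C = 21*3 = 63 chips; eligible A, B, C
Layer 22-25: 4 each from A, C = 4*2 = 8 chips; eligible A, C

Pot 1: 63 chips, eligible: A, B, C
Pot 2: 8 chips, eligible: A, C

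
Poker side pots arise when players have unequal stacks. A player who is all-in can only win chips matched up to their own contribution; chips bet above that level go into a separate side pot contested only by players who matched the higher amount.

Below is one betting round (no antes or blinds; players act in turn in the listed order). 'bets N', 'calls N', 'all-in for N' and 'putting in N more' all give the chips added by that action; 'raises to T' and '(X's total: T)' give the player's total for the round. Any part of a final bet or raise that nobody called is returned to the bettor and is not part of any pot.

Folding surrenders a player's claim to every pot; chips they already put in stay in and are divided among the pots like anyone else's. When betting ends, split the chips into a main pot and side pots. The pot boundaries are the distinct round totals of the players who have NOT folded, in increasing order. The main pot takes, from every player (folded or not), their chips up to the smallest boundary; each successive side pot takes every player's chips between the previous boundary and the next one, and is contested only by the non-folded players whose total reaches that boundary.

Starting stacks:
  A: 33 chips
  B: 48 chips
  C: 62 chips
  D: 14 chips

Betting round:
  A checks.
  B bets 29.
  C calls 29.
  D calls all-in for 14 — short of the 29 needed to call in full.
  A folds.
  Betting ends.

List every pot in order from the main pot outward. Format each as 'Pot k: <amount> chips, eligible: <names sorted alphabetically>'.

Contributions: B=29, C=29, D=14
Folded: A
Pot levels (distinct totals of non-folded players): 14, 29
Layer 1-14: 14 each from B, C, D = 14*3 = 42 chips; eligible B, C, D
Layer 15-29: 15 each from B, C = 15*2 = 30 chips; eligible B, C

Pot 1: 42 chips, eligible: B, C, D
Pot 2: 30 chips, eligible: B, C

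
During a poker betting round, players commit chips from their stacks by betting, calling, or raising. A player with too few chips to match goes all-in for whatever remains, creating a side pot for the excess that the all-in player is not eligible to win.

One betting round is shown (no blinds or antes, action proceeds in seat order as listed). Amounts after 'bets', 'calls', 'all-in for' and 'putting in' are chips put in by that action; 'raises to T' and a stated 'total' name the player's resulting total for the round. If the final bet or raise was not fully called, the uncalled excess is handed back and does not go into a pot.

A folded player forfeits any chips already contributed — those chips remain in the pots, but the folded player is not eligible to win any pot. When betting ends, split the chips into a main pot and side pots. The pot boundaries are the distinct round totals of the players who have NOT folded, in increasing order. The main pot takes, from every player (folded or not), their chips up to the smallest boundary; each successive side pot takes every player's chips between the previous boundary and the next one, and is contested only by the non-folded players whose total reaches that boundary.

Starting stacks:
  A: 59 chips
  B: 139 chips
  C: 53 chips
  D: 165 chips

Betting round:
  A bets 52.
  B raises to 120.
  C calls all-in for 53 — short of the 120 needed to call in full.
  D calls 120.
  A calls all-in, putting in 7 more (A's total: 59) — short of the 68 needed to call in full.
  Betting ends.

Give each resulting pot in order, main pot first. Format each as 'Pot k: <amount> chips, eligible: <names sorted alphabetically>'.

Pot 1: 212 chips, eligible: A, B, C, D
Pot 2: 18 chips, eligible: A, B, D
Pot 3: 122 chips, eligible: B, D

Derivation:
Contributions: A=59, B=120, C=53, D=120
Pot levels (distinct totals of non-folded players): 53, 59, 120
Layer 1-53: 53 each from A, B, C, D = 53*4 = 212 chips; eligible A, B, C, D
Layer 54-59: 6 each from A, B, D = 6*3 = 18 chips; eligible A, B, D
Layer 60-120: 61 each from B, D = 61*2 = 122 chips; eligible B, D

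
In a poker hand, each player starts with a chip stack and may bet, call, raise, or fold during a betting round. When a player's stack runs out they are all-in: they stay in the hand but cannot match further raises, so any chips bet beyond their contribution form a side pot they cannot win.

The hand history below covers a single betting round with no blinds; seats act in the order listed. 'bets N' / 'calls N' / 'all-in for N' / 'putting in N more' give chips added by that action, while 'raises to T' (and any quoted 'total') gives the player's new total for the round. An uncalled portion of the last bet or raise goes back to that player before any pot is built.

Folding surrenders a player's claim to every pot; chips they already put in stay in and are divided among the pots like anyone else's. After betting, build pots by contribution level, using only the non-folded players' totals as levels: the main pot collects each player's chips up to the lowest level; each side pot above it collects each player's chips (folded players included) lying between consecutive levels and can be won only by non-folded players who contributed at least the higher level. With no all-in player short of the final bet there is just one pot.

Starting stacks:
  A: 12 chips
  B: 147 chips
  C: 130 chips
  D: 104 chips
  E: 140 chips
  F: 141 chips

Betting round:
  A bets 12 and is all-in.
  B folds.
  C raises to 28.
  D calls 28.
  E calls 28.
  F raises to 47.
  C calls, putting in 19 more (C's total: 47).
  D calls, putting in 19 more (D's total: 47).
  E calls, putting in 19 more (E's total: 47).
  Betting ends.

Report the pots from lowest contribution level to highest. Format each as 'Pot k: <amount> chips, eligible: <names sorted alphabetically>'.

Contributions: A=12, C=47, D=47, E=47, F=47
Folded: B
Pot levels (distinct totals of non-folded players): 12, 47
Layer 1-12: 12 each from A, C, D, E, F = 12*5 = 60 chips; eligible A, C, D, E, F
Layer 13-47: 35 each from C, D, E, F = 35*4 = 140 chips; eligible C, D, E, F

Pot 1: 60 chips, eligible: A, C, D, E, F
Pot 2: 140 chips, eligible: C, D, E, F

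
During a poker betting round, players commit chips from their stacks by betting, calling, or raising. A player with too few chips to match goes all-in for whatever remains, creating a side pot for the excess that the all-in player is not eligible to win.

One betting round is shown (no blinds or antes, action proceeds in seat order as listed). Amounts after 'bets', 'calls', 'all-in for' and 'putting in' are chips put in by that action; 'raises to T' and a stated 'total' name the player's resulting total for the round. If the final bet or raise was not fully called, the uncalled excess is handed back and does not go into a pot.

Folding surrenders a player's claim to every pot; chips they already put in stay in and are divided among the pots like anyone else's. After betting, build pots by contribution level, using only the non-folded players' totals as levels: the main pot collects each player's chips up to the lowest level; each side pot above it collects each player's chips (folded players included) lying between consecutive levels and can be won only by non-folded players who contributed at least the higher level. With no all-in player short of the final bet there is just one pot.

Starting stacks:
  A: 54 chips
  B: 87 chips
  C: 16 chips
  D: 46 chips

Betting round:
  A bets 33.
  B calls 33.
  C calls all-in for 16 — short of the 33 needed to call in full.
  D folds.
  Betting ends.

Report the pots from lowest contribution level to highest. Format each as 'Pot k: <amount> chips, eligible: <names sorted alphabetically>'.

Contributions: A=33, B=33, C=16
Folded: D
Pot levels (distinct totals of non-folded players): 16, 33
Layer 1-16: 16 each from A, B, C = 16*3 = 48 chips; eligible A, B, C
Layer 17-33: 17 each from A, B = 17*2 = 34 chips; eligible A, B

Pot 1: 48 chips, eligible: A, B, C
Pot 2: 34 chips, eligible: A, B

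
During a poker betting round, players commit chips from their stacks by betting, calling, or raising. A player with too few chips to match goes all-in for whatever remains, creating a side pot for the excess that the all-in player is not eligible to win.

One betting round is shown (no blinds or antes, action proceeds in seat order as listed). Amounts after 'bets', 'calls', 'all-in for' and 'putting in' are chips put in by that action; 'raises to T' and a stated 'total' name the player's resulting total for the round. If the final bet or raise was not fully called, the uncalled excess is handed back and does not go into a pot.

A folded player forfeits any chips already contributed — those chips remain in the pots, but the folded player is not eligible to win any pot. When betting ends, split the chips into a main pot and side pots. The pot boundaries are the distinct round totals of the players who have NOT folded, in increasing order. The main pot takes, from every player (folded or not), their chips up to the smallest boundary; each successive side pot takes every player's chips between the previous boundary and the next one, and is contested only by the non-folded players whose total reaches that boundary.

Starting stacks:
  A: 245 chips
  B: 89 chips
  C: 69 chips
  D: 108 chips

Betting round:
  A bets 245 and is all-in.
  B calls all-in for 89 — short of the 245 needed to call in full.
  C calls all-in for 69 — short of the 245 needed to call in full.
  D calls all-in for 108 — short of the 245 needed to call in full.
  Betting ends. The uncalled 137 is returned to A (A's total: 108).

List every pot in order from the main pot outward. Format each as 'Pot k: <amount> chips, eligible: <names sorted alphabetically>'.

Contributions (after 137 returned to A): A=108, B=89, C=69, D=108
Pot levels (distinct totals of non-folded players): 69, 89, 108
Layer 1-69: 69 each from A, B, C, D = 69*4 = 276 chips; eligible A, B, C, D
Layer 70-89: 20 each from A, B, D = 20*3 = 60 chips; eligible A, B, D
Layer 90-108: 19 each from A, D = 19*2 = 38 chips; eligible A, D

Pot 1: 276 chips, eligible: A, B, C, D
Pot 2: 60 chips, eligible: A, B, D
Pot 3: 38 chips, eligible: A, D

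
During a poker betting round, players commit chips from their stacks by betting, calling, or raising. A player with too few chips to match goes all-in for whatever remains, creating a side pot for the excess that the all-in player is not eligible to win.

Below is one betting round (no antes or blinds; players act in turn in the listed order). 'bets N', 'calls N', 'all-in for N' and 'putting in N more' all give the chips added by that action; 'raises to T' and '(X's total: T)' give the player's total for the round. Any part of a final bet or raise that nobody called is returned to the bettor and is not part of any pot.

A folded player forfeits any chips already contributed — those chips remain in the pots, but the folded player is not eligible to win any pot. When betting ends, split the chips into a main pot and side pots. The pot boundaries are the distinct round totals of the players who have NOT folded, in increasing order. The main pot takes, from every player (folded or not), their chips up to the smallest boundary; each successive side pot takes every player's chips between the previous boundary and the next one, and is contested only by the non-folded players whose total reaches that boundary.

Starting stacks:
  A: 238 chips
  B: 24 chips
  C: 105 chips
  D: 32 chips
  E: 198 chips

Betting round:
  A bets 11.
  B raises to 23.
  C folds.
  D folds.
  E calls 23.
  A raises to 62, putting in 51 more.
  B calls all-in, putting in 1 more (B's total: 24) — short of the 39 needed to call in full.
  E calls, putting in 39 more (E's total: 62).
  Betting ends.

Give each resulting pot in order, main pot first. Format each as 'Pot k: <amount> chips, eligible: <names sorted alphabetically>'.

Pot 1: 72 chips, eligible: A, B, E
Pot 2: 76 chips, eligible: A, E

Derivation:
Contributions: A=62, B=24, E=62
Folded: C, D
Pot levels (distinct totals of non-folded players): 24, 62
Layer 1-24: 24 each from A, B, E = 24*3 = 72 chips; eligible A, B, E
Layer 25-62: 38 each from A, E = 38*2 = 76 chips; eligible A, E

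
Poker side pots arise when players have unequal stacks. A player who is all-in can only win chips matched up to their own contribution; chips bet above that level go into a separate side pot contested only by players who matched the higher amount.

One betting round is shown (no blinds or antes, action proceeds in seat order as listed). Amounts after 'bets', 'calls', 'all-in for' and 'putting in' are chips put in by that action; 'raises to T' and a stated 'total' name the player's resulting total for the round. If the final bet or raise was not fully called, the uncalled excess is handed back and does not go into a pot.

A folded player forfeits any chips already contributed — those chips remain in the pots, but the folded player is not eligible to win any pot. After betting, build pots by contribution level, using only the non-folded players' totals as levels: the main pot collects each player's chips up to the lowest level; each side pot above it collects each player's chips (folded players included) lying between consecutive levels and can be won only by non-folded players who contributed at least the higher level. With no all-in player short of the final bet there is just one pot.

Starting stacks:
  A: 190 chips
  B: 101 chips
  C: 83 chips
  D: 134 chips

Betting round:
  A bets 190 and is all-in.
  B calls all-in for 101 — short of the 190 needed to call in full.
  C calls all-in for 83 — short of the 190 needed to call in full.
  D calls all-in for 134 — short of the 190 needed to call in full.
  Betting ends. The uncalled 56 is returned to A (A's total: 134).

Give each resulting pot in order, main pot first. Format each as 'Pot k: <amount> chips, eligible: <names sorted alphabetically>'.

Pot 1: 332 chips, eligible: A, B, C, D
Pot 2: 54 chips, eligible: A, B, D
Pot 3: 66 chips, eligible: A, D

Derivation:
Contributions (after 56 returned to A): A=134, B=101, C=83, D=134
Pot levels (distinct totals of non-folded players): 83, 101, 134
Layer 1-83: 83 each from A, B, C, D = 83*4 = 332 chips; eligible A, B, C, D
Layer 84-101: 18 each from A, B, D = 18*3 = 54 chips; eligible A, B, D
Layer 102-134: 33 each from A, D = 33*2 = 66 chips; eligible A, D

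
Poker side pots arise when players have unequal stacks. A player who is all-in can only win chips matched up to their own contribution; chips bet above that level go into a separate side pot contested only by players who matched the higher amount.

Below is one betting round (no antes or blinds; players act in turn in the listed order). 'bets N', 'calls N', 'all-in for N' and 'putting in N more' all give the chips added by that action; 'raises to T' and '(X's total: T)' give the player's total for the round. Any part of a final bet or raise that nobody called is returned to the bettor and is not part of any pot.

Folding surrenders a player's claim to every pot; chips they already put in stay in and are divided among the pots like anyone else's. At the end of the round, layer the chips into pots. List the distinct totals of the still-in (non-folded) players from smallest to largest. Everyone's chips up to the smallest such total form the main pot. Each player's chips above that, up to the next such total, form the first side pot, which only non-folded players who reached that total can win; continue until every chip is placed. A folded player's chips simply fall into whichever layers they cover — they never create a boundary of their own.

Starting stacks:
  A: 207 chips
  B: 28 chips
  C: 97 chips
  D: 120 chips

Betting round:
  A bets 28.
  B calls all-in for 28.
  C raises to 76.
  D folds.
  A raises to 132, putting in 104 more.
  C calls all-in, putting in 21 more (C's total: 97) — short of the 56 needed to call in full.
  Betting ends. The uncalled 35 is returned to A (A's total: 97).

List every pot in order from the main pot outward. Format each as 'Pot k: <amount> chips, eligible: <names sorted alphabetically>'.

Contributions (after 35 returned to A): A=97, B=28, C=97
Folded: D
Pot levels (distinct totals of non-folded players): 28, 97
Layer 1-28: 28 each from A, B, C = 28*3 = 84 chips; eligible A, B, C
Layer 29-97: 69 each from A, C = 69*2 = 138 chips; eligible A, C

Pot 1: 84 chips, eligible: A, B, C
Pot 2: 138 chips, eligible: A, C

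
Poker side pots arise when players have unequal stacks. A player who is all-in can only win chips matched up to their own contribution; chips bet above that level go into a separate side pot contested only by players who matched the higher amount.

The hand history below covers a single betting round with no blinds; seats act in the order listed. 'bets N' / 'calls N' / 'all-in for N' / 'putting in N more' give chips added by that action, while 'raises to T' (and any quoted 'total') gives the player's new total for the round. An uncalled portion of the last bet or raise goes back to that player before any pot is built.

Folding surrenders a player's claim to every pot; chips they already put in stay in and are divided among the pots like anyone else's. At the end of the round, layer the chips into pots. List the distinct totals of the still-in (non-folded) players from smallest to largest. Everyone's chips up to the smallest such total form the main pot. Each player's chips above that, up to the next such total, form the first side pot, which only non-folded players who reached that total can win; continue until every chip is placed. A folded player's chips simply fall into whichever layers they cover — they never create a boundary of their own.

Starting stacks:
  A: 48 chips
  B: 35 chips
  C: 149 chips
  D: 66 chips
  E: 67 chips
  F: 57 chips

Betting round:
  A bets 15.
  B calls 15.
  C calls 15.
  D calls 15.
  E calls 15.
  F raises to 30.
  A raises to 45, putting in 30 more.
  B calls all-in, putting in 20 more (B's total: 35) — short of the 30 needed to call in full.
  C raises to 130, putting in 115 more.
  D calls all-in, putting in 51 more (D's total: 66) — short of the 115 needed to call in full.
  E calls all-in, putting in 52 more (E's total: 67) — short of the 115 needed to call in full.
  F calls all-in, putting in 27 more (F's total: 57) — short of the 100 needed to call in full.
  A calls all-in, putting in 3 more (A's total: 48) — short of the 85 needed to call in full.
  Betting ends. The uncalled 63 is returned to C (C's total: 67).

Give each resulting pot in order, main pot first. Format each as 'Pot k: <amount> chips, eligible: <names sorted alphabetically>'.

Contributions (after 63 returned to C): A=48, B=35, C=67, D=66, E=67, F=57
Pot levels (distinct totals of non-folded players): 35, 48, 57, 66, 67
Layer 1-35: 35 each from A, B, C, D, E, F = 35*6 = 210 chips; eligible A, B, C, D, E, F
Layer 36-48: 13 each from A, C, D, E, F = 13*5 = 65 chips; eligible A, C, D, E, F
Layer 49-57: 9 each from C, D, E, F = 9*4 = 36 chips; eligible C, D, E, F
Layer 58-66: 9 each from C, D, E = 9*3 = 27 chips; eligible C, D, E
Layer 67-67: 1 each from C, E = 1*2 = 2 chips; eligible C, E

Pot 1: 210 chips, eligible: A, B, C, D, E, F
Pot 2: 65 chips, eligible: A, C, D, E, F
Pot 3: 36 chips, eligible: C, D, E, F
Pot 4: 27 chips, eligible: C, D, E
Pot 5: 2 chips, eligible: C, E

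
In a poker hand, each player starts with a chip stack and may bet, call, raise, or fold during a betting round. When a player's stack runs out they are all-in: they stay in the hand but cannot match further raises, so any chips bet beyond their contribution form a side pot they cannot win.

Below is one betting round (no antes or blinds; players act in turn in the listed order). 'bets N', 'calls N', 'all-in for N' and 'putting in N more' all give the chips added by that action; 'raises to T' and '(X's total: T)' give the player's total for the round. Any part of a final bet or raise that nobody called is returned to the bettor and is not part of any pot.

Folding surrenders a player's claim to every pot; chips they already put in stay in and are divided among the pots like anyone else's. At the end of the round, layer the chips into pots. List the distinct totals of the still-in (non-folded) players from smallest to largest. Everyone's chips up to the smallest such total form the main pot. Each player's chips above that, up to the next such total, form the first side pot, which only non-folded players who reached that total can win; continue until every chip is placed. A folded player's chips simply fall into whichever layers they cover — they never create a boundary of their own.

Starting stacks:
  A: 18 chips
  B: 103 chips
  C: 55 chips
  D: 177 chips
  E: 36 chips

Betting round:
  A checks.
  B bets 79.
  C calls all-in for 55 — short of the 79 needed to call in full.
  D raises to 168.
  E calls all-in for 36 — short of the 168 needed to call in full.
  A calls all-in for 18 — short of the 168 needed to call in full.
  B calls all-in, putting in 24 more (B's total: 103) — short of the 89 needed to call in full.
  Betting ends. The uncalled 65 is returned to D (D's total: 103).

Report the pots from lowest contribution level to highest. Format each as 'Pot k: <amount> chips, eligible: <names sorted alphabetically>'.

Pot 1: 90 chips, eligible: A, B, C, D, E
Pot 2: 72 chips, eligible: B, C, D, E
Pot 3: 57 chips, eligible: B, C, D
Pot 4: 96 chips, eligible: B, D

Derivation:
Contributions (after 65 returned to D): A=18, B=103, C=55, D=103, E=36
Pot levels (distinct totals of non-folded players): 18, 36, 55, 103
Layer 1-18: 18 each from A, B, C, D, E = 18*5 = 90 chips; eligible A, B, C, D, E
Layer 19-36: 18 each from B, C, D, E = 18*4 = 72 chips; eligible B, C, D, E
Layer 37-55: 19 each from B, C, D = 19*3 = 57 chips; eligible B, C, D
Layer 56-103: 48 each from B, D = 48*2 = 96 chips; eligible B, D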